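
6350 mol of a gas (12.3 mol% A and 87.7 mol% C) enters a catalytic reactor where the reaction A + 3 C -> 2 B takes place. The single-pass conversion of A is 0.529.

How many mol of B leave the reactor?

A reacted = 0.529 × 781 = 413.2 mol; ν_A = −1, so ξ = 413.2/1 = 413.2 mol.
Outlet amounts (n = n₀ + ν ξ):
  A: 781 − 1(413.2) = 367.9
  C: 5569 − 3(413.2) = 4329
  B: 0 + 2(413.2) = 826.4

826 mol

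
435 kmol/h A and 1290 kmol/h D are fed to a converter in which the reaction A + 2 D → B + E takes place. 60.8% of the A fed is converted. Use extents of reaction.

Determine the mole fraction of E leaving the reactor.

A reacted = 0.608 × 435 = 264.5 kmol/h; ν_A = −1, so ξ = 264.5/1 = 264.5 kmol/h.
Outlet amounts (n = n₀ + ν ξ):
  A: 435 − 1(264.5) = 170.5
  D: 1290 − 2(264.5) = 761
  B: 0 + 1(264.5) = 264.5
  E: 0 + 1(264.5) = 264.5
Total out = 1461 kmol/h; y_E = 264.5 / 1461 = 0.1811.

0.181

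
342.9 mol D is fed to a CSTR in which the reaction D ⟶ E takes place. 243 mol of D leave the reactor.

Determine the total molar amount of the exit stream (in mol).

343 mol

For D: n = n₀ − 1ξ → 243 = 342.9 − 1ξ, giving ξ = 99.9 mol.
Outlet amounts (n = n₀ + ν ξ):
  D: 342.9 − 1(99.9) = 243
  E: 0 + 1(99.9) = 99.9
Total out = 243 + 99.9 = 342.9 mol.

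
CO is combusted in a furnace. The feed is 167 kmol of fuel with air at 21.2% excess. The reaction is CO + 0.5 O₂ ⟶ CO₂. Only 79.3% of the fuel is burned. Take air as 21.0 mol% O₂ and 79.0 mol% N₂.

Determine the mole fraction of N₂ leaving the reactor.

0.653

Stoichiometric O₂ = 0.5 × 167 = 83.5 kmol; O₂ fed = 83.5 × 1.212 = 101.2 kmol.
N₂ fed = 101.2 × 79/21 = 380.7 kmol.
Fuel reacted = 0.793 × 167 → ξ = 132.4 kmol.
Outlet (n = n₀ + ν ξ):
  CO: 167 − 1(132.4) = 34.57
  O₂: 101.2 − 0.5(132.4) = 34.99
  N₂: 380.7 (inert)
  CO₂: 0 + 1(132.4) = 132.4
Total out = 582.7 kmol; y_N₂ = 380.7 / 582.7 = 0.6534.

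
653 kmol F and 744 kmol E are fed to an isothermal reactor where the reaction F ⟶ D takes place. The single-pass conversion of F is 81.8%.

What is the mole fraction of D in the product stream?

0.382

F reacted = 0.818 × 653 = 534.2 kmol; ν_F = −1, so ξ = 534.2/1 = 534.2 kmol.
Outlet amounts (n = n₀ + ν ξ):
  F: 653 − 1(534.2) = 118.8
  D: 0 + 1(534.2) = 534.2
  E: 744 (inert)
Total out = 1397 kmol; y_D = 534.2 / 1397 = 0.3824.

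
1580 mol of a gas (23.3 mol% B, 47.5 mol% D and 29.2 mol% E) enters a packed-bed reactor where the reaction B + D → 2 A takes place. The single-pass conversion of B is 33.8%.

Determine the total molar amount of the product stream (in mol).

B reacted = 0.338 × 368.1 = 124.4 mol; ν_B = −1, so ξ = 124.4/1 = 124.4 mol.
Outlet amounts (n = n₀ + ν ξ):
  B: 368.1 − 1(124.4) = 243.7
  D: 750.5 − 1(124.4) = 626.1
  A: 0 + 2(124.4) = 248.9
  E: 461.4 (inert)
Total out = 243.7 + 626.1 + 248.9 + 461.4 = 1580 mol.

1580 mol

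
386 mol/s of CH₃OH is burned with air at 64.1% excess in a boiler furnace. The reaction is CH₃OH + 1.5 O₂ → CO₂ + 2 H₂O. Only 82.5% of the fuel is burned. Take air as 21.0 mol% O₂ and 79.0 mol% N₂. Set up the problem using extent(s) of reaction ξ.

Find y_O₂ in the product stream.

0.0932

Stoichiometric O₂ = 1.5 × 386 = 579 mol/s; O₂ fed = 579 × 1.641 = 950.1 mol/s.
N₂ fed = 950.1 × 79/21 = 3574 mol/s.
Fuel reacted = 0.825 × 386 → ξ = 318.4 mol/s.
Outlet (n = n₀ + ν ξ):
  CH₃OH: 386 − 1(318.4) = 67.55
  O₂: 950.1 − 1.5(318.4) = 472.5
  N₂: 3574 (inert)
  CO₂: 0 + 1(318.4) = 318.4
  H₂O: 0 + 2(318.4) = 636.9
Total out = 5070 mol/s; y_O₂ = 472.5 / 5070 = 0.09319.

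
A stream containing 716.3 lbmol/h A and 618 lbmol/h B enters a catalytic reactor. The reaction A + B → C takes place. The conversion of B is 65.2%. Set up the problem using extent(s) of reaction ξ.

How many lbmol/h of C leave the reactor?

403 lbmol/h

B reacted = 0.652 × 618 = 402.9 lbmol/h; ν_B = −1, so ξ = 402.9/1 = 402.9 lbmol/h.
Outlet amounts (n = n₀ + ν ξ):
  A: 716.3 − 1(402.9) = 313.4
  B: 618 − 1(402.9) = 215.1
  C: 0 + 1(402.9) = 402.9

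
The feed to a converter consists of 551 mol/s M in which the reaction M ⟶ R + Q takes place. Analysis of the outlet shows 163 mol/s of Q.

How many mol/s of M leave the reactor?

For Q: n = n₀ + 1ξ → 163 = 0 + 1ξ, giving ξ = 163 mol/s.
Outlet amounts (n = n₀ + ν ξ):
  M: 551 − 1(163) = 388
  R: 0 + 1(163) = 163
  Q: 0 + 1(163) = 163

388 mol/s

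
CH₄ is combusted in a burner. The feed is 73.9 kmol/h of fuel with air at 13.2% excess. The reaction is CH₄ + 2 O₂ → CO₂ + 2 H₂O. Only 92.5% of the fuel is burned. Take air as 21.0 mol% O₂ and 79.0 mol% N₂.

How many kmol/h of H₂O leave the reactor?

Stoichiometric O₂ = 2 × 73.9 = 147.8 kmol/h; O₂ fed = 147.8 × 1.132 = 167.3 kmol/h.
N₂ fed = 167.3 × 79/21 = 629.4 kmol/h.
Fuel reacted = 0.925 × 73.9 → ξ = 68.36 kmol/h.
Outlet (n = n₀ + ν ξ):
  CH₄: 73.9 − 1(68.36) = 5.543
  O₂: 167.3 − 2(68.36) = 30.59
  N₂: 629.4 (inert)
  CO₂: 0 + 1(68.36) = 68.36
  H₂O: 0 + 2(68.36) = 136.7

137 kmol/h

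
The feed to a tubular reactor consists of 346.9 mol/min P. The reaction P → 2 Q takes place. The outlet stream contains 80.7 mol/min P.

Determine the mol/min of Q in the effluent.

532 mol/min

For P: n = n₀ − 1ξ → 80.7 = 346.9 − 1ξ, giving ξ = 266.2 mol/min.
Outlet amounts (n = n₀ + ν ξ):
  P: 346.9 − 1(266.2) = 80.7
  Q: 0 + 2(266.2) = 532.4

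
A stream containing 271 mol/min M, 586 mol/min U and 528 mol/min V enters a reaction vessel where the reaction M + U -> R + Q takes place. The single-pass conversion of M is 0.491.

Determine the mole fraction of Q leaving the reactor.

M reacted = 0.491 × 271 = 133.1 mol/min; ν_M = −1, so ξ = 133.1/1 = 133.1 mol/min.
Outlet amounts (n = n₀ + ν ξ):
  M: 271 − 1(133.1) = 137.9
  U: 586 − 1(133.1) = 452.9
  R: 0 + 1(133.1) = 133.1
  Q: 0 + 1(133.1) = 133.1
  V: 528 (inert)
Total out = 1385 mol/min; y_Q = 133.1 / 1385 = 0.09607.

0.0961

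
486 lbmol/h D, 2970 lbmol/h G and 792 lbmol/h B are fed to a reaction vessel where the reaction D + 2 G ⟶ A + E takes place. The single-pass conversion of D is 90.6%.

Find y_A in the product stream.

D reacted = 0.906 × 486 = 440.3 lbmol/h; ν_D = −1, so ξ = 440.3/1 = 440.3 lbmol/h.
Outlet amounts (n = n₀ + ν ξ):
  D: 486 − 1(440.3) = 45.68
  G: 2970 − 2(440.3) = 2089
  A: 0 + 1(440.3) = 440.3
  E: 0 + 1(440.3) = 440.3
  B: 792 (inert)
Total out = 3808 lbmol/h; y_A = 440.3 / 3808 = 0.1156.

0.116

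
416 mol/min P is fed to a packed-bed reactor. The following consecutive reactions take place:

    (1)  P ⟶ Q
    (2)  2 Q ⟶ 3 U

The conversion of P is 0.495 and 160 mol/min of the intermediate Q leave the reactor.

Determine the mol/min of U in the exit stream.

68.9 mol/min

Conversion of P: P consumed = 1ξ₁ = 0.495 × 416 → ξ₁ = 205.9 mol/min.
Q balance: n_Q = 0 + 1ξ₁ − 2ξ₂ = 160 → ξ₂ = (1·205.9 − 160)/2 = 22.96 mol/min.
Outlet amounts (n = n₀ + Σ ν·ξ):
  P: 416 − 1(205.9) = 210.1
  Q: 0 + 1(205.9) − 2(22.96) = 160
  U: 0 + 3(22.96) = 68.88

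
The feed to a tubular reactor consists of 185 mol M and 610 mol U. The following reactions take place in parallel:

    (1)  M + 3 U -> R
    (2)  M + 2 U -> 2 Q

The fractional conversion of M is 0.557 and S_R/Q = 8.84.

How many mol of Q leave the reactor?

Conversion of M: M consumed = 0.557 × 185 = 103 mol = 1ξ₁ + 1ξ₂.
Selectivity: 1ξ₁ / (2ξ₂) = 8.84 → ξ₁ = 17.68 ξ₂.
Substitute: (1·17.68 + 1) ξ₂ = 103 → ξ₂ = 5.516 mol, ξ₁ = 97.53 mol.
Outlet amounts (n = n₀ + Σ ν·ξ):
  M: 185 − 1(97.53) − 1(5.516) = 81.95
  U: 610 − 3(97.53) − 2(5.516) = 306.4
  R: 0 + 1(97.53) = 97.53
  Q: 0 + 2(5.516) = 11.03

11 mol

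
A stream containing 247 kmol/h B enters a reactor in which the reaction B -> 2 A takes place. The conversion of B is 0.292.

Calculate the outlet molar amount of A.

B reacted = 0.292 × 247 = 72.12 kmol/h; ν_B = −1, so ξ = 72.12/1 = 72.12 kmol/h.
Outlet amounts (n = n₀ + ν ξ):
  B: 247 − 1(72.12) = 174.9
  A: 0 + 2(72.12) = 144.2

144 kmol/h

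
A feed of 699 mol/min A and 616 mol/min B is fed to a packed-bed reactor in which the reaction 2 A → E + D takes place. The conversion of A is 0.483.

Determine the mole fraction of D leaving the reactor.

A reacted = 0.483 × 699 = 337.6 mol/min; ν_A = −2, so ξ = 337.6/2 = 168.8 mol/min.
Outlet amounts (n = n₀ + ν ξ):
  A: 699 − 2(168.8) = 361.4
  E: 0 + 1(168.8) = 168.8
  D: 0 + 1(168.8) = 168.8
  B: 616 (inert)
Total out = 1315 mol/min; y_D = 168.8 / 1315 = 0.1284.

0.128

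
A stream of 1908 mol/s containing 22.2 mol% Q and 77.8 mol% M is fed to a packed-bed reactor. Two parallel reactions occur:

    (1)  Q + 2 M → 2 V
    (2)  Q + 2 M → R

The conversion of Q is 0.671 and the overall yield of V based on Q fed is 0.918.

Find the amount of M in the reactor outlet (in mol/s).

Yield of V: 2ξ₁ / 423.6 = 0.918 → ξ₁ = 194.4 mol/s.
Conversion of Q: 1ξ₁ + 1ξ₂ = 0.671 × 423.6 = 284.2 → ξ₂ = 89.8 mol/s.
Outlet amounts (n = n₀ + Σ ν·ξ):
  Q: 423.6 − 1(194.4) − 1(89.8) = 139.4
  M: 1484 − 2(194.4) − 2(89.8) = 916
  V: 0 + 2(194.4) = 388.8
  R: 0 + 1(89.8) = 89.8

916 mol/s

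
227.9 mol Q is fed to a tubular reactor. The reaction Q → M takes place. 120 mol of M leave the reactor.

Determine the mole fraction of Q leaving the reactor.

0.473

For M: n = n₀ + 1ξ → 120 = 0 + 1ξ, giving ξ = 120 mol.
Outlet amounts (n = n₀ + ν ξ):
  Q: 227.9 − 1(120) = 107.9
  M: 0 + 1(120) = 120
Total out = 227.9 mol; y_Q = 107.9 / 227.9 = 0.4735.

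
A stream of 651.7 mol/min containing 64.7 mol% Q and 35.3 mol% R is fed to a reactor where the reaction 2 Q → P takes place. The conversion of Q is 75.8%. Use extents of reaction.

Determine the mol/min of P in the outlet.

Q reacted = 0.758 × 421.6 = 319.6 mol/min; ν_Q = −2, so ξ = 319.6/2 = 159.8 mol/min.
Outlet amounts (n = n₀ + ν ξ):
  Q: 421.6 − 2(159.8) = 102
  P: 0 + 1(159.8) = 159.8
  R: 230.1 (inert)

160 mol/min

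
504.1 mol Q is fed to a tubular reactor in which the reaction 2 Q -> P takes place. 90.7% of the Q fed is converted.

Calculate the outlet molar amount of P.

Q reacted = 0.907 × 504.1 = 457.2 mol; ν_Q = −2, so ξ = 457.2/2 = 228.6 mol.
Outlet amounts (n = n₀ + ν ξ):
  Q: 504.1 − 2(228.6) = 46.88
  P: 0 + 1(228.6) = 228.6

229 mol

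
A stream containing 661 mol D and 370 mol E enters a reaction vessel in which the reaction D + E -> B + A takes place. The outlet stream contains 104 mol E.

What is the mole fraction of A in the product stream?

For E: n = n₀ − 1ξ → 104 = 370 − 1ξ, giving ξ = 266 mol.
Outlet amounts (n = n₀ + ν ξ):
  D: 661 − 1(266) = 395
  E: 370 − 1(266) = 104
  B: 0 + 1(266) = 266
  A: 0 + 1(266) = 266
Total out = 1031 mol; y_A = 266 / 1031 = 0.258.

0.258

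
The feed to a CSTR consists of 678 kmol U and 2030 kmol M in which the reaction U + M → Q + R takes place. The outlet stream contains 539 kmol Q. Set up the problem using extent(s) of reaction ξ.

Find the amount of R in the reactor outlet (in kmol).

539 kmol

For Q: n = n₀ + 1ξ → 539 = 0 + 1ξ, giving ξ = 539 kmol.
Outlet amounts (n = n₀ + ν ξ):
  U: 678 − 1(539) = 139
  M: 2030 − 1(539) = 1491
  Q: 0 + 1(539) = 539
  R: 0 + 1(539) = 539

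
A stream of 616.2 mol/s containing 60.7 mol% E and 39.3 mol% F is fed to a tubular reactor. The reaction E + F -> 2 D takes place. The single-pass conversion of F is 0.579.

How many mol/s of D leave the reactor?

F reacted = 0.579 × 242.2 = 140.2 mol/s; ν_F = −1, so ξ = 140.2/1 = 140.2 mol/s.
Outlet amounts (n = n₀ + ν ξ):
  E: 374 − 1(140.2) = 233.8
  F: 242.2 − 1(140.2) = 102
  D: 0 + 2(140.2) = 280.4

280 mol/s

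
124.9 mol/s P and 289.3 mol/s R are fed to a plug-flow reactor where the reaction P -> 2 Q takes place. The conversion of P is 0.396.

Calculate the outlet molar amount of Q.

P reacted = 0.396 × 124.9 = 49.46 mol/s; ν_P = −1, so ξ = 49.46/1 = 49.46 mol/s.
Outlet amounts (n = n₀ + ν ξ):
  P: 124.9 − 1(49.46) = 75.44
  Q: 0 + 2(49.46) = 98.92
  R: 289.3 (inert)

98.9 mol/s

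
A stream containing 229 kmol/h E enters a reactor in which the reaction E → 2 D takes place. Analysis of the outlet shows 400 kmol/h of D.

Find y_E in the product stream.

0.0676

For D: n = n₀ + 2ξ → 400 = 0 + 2ξ, giving ξ = 200 kmol/h.
Outlet amounts (n = n₀ + ν ξ):
  E: 229 − 1(200) = 29
  D: 0 + 2(200) = 400
Total out = 429 kmol/h; y_E = 29 / 429 = 0.0676.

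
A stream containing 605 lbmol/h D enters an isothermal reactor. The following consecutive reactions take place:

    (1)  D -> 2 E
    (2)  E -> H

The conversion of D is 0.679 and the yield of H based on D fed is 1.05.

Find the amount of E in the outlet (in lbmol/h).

Conversion of D: D consumed = 1ξ₁ = 0.679 × 605 → ξ₁ = 410.8 lbmol/h.
Yield of H: 1ξ₂ / 605 = 1.05 → ξ₂ = 635.2 lbmol/h.
Outlet amounts (n = n₀ + Σ ν·ξ):
  D: 605 − 1(410.8) = 194.2
  E: 0 + 2(410.8) − 1(635.2) = 186.3
  H: 0 + 1(635.2) = 635.2

186 lbmol/h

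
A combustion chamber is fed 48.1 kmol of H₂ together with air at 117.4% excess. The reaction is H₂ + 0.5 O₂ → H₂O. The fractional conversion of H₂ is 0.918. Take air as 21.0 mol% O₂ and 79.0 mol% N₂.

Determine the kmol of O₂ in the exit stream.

30.2 kmol

Stoichiometric O₂ = 0.5 × 48.1 = 24.05 kmol; O₂ fed = 24.05 × 2.174 = 52.28 kmol.
N₂ fed = 52.28 × 79/21 = 196.7 kmol.
Fuel reacted = 0.918 × 48.1 → ξ = 44.16 kmol.
Outlet (n = n₀ + ν ξ):
  H₂: 48.1 − 1(44.16) = 3.944
  O₂: 52.28 − 0.5(44.16) = 30.21
  N₂: 196.7 (inert)
  H₂O: 0 + 1(44.16) = 44.16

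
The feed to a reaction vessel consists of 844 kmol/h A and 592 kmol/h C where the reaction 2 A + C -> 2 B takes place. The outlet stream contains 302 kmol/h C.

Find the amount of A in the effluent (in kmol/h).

For C: n = n₀ − 1ξ → 302 = 592 − 1ξ, giving ξ = 290 kmol/h.
Outlet amounts (n = n₀ + ν ξ):
  A: 844 − 2(290) = 264
  C: 592 − 1(290) = 302
  B: 0 + 2(290) = 580

264 kmol/h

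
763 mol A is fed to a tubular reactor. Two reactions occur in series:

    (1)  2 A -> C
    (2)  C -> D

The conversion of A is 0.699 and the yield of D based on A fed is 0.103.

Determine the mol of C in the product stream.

188 mol

Conversion of A: A consumed = 2ξ₁ = 0.699 × 763 → ξ₁ = 266.7 mol.
Yield of D: 1ξ₂ / 763 = 0.103 → ξ₂ = 78.59 mol.
Outlet amounts (n = n₀ + Σ ν·ξ):
  A: 763 − 2(266.7) = 229.7
  C: 0 + 1(266.7) − 1(78.59) = 188.1
  D: 0 + 1(78.59) = 78.59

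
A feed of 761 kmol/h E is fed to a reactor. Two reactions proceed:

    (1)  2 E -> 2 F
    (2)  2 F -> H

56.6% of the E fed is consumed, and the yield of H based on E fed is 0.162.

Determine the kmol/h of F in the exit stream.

Conversion of E: E consumed = 2ξ₁ = 0.566 × 761 → ξ₁ = 215.4 kmol/h.
Yield of H: 1ξ₂ / 761 = 0.162 → ξ₂ = 123.3 kmol/h.
Outlet amounts (n = n₀ + Σ ν·ξ):
  E: 761 − 2(215.4) = 330.3
  F: 0 + 2(215.4) − 2(123.3) = 184.2
  H: 0 + 1(123.3) = 123.3

184 kmol/h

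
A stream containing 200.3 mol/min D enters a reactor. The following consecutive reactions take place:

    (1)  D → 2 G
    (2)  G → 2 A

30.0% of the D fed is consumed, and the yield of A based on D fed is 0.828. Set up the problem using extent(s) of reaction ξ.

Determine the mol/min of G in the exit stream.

Conversion of D: D consumed = 1ξ₁ = 0.3 × 200.3 → ξ₁ = 60.09 mol/min.
Yield of A: 2ξ₂ / 200.3 = 0.828 → ξ₂ = 82.92 mol/min.
Outlet amounts (n = n₀ + Σ ν·ξ):
  D: 200.3 − 1(60.09) = 140.2
  G: 0 + 2(60.09) − 1(82.92) = 37.26
  A: 0 + 2(82.92) = 165.8

37.3 mol/min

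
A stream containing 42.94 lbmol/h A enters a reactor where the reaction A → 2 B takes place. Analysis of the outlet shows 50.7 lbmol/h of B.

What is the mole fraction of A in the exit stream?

0.258

For B: n = n₀ + 2ξ → 50.7 = 0 + 2ξ, giving ξ = 25.35 lbmol/h.
Outlet amounts (n = n₀ + ν ξ):
  A: 42.94 − 1(25.35) = 17.59
  B: 0 + 2(25.35) = 50.7
Total out = 68.29 lbmol/h; y_A = 17.59 / 68.29 = 0.2576.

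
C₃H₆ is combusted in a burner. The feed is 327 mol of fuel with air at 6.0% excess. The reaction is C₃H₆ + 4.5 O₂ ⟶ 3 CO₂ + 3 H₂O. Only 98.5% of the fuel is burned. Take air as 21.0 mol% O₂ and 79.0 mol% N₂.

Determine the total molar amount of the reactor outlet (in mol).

7920 mol

Stoichiometric O₂ = 4.5 × 327 = 1472 mol; O₂ fed = 1472 × 1.060 = 1560 mol.
N₂ fed = 1560 × 79/21 = 5868 mol.
Fuel reacted = 0.985 × 327 → ξ = 322.1 mol.
Outlet (n = n₀ + ν ξ):
  C₃H₆: 327 − 1(322.1) = 4.905
  O₂: 1560 − 4.5(322.1) = 110.4
  N₂: 5868 (inert)
  CO₂: 0 + 3(322.1) = 966.3
  H₂O: 0 + 3(322.1) = 966.3
Total out = 4.905 + 110.4 + 5868 + 966.3 + 966.3 = 7916 mol.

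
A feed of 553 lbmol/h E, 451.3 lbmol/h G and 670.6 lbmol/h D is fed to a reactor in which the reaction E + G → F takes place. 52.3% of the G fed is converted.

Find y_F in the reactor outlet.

G reacted = 0.523 × 451.3 = 236 lbmol/h; ν_G = −1, so ξ = 236/1 = 236 lbmol/h.
Outlet amounts (n = n₀ + ν ξ):
  E: 553 − 1(236) = 317
  G: 451.3 − 1(236) = 215.3
  F: 0 + 1(236) = 236
  D: 670.6 (inert)
Total out = 1439 lbmol/h; y_F = 236 / 1439 = 0.164.

0.164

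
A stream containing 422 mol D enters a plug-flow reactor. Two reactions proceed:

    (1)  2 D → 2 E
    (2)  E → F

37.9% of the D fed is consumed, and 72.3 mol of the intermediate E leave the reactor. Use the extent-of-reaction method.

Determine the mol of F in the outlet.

87.6 mol

Conversion of D: D consumed = 2ξ₁ = 0.379 × 422 → ξ₁ = 79.97 mol.
E balance: n_E = 0 + 2ξ₁ − 1ξ₂ = 72.3 → ξ₂ = (2·79.97 − 72.3)/1 = 87.64 mol.
Outlet amounts (n = n₀ + Σ ν·ξ):
  D: 422 − 2(79.97) = 262.1
  E: 0 + 2(79.97) − 1(87.64) = 72.3
  F: 0 + 1(87.64) = 87.64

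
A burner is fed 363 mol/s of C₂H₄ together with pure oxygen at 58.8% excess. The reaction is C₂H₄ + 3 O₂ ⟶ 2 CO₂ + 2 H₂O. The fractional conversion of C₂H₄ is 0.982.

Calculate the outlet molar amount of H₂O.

Stoichiometric O₂ = 3 × 363 = 1089 mol/s; O₂ fed = 1089 × 1.588 = 1729 mol/s.
Fuel reacted = 0.982 × 363 → ξ = 356.5 mol/s.
Outlet (n = n₀ + ν ξ):
  C₂H₄: 363 − 1(356.5) = 6.534
  O₂: 1729 − 3(356.5) = 659.9
  CO₂: 0 + 2(356.5) = 712.9
  H₂O: 0 + 2(356.5) = 712.9

713 mol/s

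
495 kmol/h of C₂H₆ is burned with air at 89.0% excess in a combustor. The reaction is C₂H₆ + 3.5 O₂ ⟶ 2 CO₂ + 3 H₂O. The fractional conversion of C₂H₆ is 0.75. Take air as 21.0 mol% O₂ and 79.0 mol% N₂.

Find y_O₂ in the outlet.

0.121

Stoichiometric O₂ = 3.5 × 495 = 1732 kmol/h; O₂ fed = 1732 × 1.890 = 3274 kmol/h.
N₂ fed = 3274 × 79/21 = 12320 kmol/h.
Fuel reacted = 0.75 × 495 → ξ = 371.2 kmol/h.
Outlet (n = n₀ + ν ξ):
  C₂H₆: 495 − 1(371.2) = 123.8
  O₂: 3274 − 3.5(371.2) = 1975
  N₂: 12320 (inert)
  CO₂: 0 + 2(371.2) = 742.5
  H₂O: 0 + 3(371.2) = 1114
Total out = 16270 kmol/h; y_O₂ = 1975 / 16270 = 0.1214.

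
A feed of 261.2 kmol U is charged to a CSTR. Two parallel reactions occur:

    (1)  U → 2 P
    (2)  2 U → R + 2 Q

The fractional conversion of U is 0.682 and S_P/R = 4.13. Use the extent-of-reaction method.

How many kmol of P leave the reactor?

181 kmol

Conversion of U: U consumed = 0.682 × 261.2 = 178.1 kmol = 1ξ₁ + 2ξ₂.
Selectivity: 2ξ₁ / (1ξ₂) = 4.13 → ξ₁ = 2.065 ξ₂.
Substitute: (1·2.065 + 2) ξ₂ = 178.1 → ξ₂ = 43.82 kmol, ξ₁ = 90.49 kmol.
Outlet amounts (n = n₀ + Σ ν·ξ):
  U: 261.2 − 1(90.49) − 2(43.82) = 83.06
  P: 0 + 2(90.49) = 181
  R: 0 + 1(43.82) = 43.82
  Q: 0 + 2(43.82) = 87.64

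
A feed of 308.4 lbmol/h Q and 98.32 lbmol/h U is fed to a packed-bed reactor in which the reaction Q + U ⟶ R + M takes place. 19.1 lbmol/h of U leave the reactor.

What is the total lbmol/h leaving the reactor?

407 lbmol/h

For U: n = n₀ − 1ξ → 19.1 = 98.32 − 1ξ, giving ξ = 79.22 lbmol/h.
Outlet amounts (n = n₀ + ν ξ):
  Q: 308.4 − 1(79.22) = 229.2
  U: 98.32 − 1(79.22) = 19.1
  R: 0 + 1(79.22) = 79.22
  M: 0 + 1(79.22) = 79.22
Total out = 229.2 + 19.1 + 79.22 + 79.22 = 406.7 lbmol/h.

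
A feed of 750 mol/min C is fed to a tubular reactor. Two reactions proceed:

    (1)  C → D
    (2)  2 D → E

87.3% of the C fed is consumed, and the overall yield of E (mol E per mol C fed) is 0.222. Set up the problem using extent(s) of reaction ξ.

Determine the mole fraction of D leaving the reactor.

Conversion of C: C consumed = 1ξ₁ = 0.873 × 750 → ξ₁ = 654.8 mol/min.
Yield of E: 1ξ₂ / 750 = 0.222 → ξ₂ = 166.5 mol/min.
Outlet amounts (n = n₀ + Σ ν·ξ):
  C: 750 − 1(654.8) = 95.25
  D: 0 + 1(654.8) − 2(166.5) = 321.8
  E: 0 + 1(166.5) = 166.5
Total out = 583.5 mol/min; y_D = 321.8 / 583.5 = 0.5514.

0.551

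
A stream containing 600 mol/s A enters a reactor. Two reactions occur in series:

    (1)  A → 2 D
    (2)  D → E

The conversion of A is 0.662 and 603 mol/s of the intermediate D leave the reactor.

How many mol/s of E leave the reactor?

Conversion of A: A consumed = 1ξ₁ = 0.662 × 600 → ξ₁ = 397.2 mol/s.
D balance: n_D = 0 + 2ξ₁ − 1ξ₂ = 603 → ξ₂ = (2·397.2 − 603)/1 = 191.4 mol/s.
Outlet amounts (n = n₀ + Σ ν·ξ):
  A: 600 − 1(397.2) = 202.8
  D: 0 + 2(397.2) − 1(191.4) = 603
  E: 0 + 1(191.4) = 191.4

191 mol/s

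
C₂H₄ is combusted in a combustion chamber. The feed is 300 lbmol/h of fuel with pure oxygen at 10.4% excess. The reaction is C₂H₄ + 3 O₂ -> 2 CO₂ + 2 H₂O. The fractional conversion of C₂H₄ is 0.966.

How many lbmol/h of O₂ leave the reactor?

Stoichiometric O₂ = 3 × 300 = 900 lbmol/h; O₂ fed = 900 × 1.104 = 993.6 lbmol/h.
Fuel reacted = 0.966 × 300 → ξ = 289.8 lbmol/h.
Outlet (n = n₀ + ν ξ):
  C₂H₄: 300 − 1(289.8) = 10.2
  O₂: 993.6 − 3(289.8) = 124.2
  CO₂: 0 + 2(289.8) = 579.6
  H₂O: 0 + 2(289.8) = 579.6

124 lbmol/h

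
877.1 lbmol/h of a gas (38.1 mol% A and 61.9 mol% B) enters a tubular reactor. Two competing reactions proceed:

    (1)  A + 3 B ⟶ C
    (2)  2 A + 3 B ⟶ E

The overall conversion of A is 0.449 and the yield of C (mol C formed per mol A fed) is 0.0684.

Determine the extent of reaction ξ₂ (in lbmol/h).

Yield of C: 1ξ₁ / 334.2 = 0.0684 → ξ₁ = 22.86 lbmol/h.
Conversion of A: 1ξ₁ + 2ξ₂ = 0.449 × 334.2 = 150 → ξ₂ = 63.59 lbmol/h.
Outlet amounts (n = n₀ + Σ ν·ξ):
  A: 334.2 − 1(22.86) − 2(63.59) = 184.1
  B: 542.9 − 3(22.86) − 3(63.59) = 283.6
  C: 0 + 1(22.86) = 22.86
  E: 0 + 1(63.59) = 63.59

ξ₂ = 63.6 lbmol/h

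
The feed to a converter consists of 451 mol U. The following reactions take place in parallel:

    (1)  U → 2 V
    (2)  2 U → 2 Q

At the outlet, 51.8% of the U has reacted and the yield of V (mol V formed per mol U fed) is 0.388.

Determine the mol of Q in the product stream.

Yield of V: 2ξ₁ / 451 = 0.388 → ξ₁ = 87.49 mol.
Conversion of U: 1ξ₁ + 2ξ₂ = 0.518 × 451 = 233.6 → ξ₂ = 73.06 mol.
Outlet amounts (n = n₀ + Σ ν·ξ):
  U: 451 − 1(87.49) − 2(73.06) = 217.4
  V: 0 + 2(87.49) = 175
  Q: 0 + 2(73.06) = 146.1

146 mol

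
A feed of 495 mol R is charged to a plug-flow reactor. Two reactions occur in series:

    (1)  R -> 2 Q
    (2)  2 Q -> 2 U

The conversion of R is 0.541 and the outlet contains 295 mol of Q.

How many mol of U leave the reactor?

241 mol

Conversion of R: R consumed = 1ξ₁ = 0.541 × 495 → ξ₁ = 267.8 mol.
Q balance: n_Q = 0 + 2ξ₁ − 2ξ₂ = 295 → ξ₂ = (2·267.8 − 295)/2 = 120.3 mol.
Outlet amounts (n = n₀ + Σ ν·ξ):
  R: 495 − 1(267.8) = 227.2
  Q: 0 + 2(267.8) − 2(120.3) = 295
  U: 0 + 2(120.3) = 240.6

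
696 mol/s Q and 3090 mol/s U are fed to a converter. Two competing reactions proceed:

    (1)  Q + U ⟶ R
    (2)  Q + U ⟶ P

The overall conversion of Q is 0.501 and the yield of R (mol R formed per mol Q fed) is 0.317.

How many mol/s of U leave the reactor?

Yield of R: 1ξ₁ / 696 = 0.317 → ξ₁ = 220.6 mol/s.
Conversion of Q: 1ξ₁ + 1ξ₂ = 0.501 × 696 = 348.7 → ξ₂ = 128.1 mol/s.
Outlet amounts (n = n₀ + Σ ν·ξ):
  Q: 696 − 1(220.6) − 1(128.1) = 347.3
  U: 3090 − 1(220.6) − 1(128.1) = 2741
  R: 0 + 1(220.6) = 220.6
  P: 0 + 1(128.1) = 128.1

2740 mol/s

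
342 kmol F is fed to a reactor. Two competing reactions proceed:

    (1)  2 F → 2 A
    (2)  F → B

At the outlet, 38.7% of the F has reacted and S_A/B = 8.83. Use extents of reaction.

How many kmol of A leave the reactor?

119 kmol

Conversion of F: F consumed = 0.387 × 342 = 132.4 kmol = 2ξ₁ + 1ξ₂.
Selectivity: 2ξ₁ / (1ξ₂) = 8.83 → ξ₁ = 4.415 ξ₂.
Substitute: (2·4.415 + 1) ξ₂ = 132.4 → ξ₂ = 13.46 kmol, ξ₁ = 59.44 kmol.
Outlet amounts (n = n₀ + Σ ν·ξ):
  F: 342 − 2(59.44) − 1(13.46) = 209.6
  A: 0 + 2(59.44) = 118.9
  B: 0 + 1(13.46) = 13.46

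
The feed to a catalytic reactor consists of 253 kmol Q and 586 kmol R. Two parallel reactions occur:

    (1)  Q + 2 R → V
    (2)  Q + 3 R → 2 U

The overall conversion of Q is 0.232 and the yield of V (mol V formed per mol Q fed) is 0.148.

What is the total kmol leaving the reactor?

Yield of V: 1ξ₁ / 253 = 0.148 → ξ₁ = 37.44 kmol.
Conversion of Q: 1ξ₁ + 1ξ₂ = 0.232 × 253 = 58.7 → ξ₂ = 21.25 kmol.
Outlet amounts (n = n₀ + Σ ν·ξ):
  Q: 253 − 1(37.44) − 1(21.25) = 194.3
  R: 586 − 2(37.44) − 3(21.25) = 447.4
  V: 0 + 1(37.44) = 37.44
  U: 0 + 2(21.25) = 42.5
Total out = 194.3 + 447.4 + 37.44 + 42.5 = 721.6 kmol.

722 kmol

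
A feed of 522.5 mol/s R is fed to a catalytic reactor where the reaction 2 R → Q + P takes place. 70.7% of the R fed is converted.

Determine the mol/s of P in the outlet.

R reacted = 0.707 × 522.5 = 369.4 mol/s; ν_R = −2, so ξ = 369.4/2 = 184.7 mol/s.
Outlet amounts (n = n₀ + ν ξ):
  R: 522.5 − 2(184.7) = 153.1
  Q: 0 + 1(184.7) = 184.7
  P: 0 + 1(184.7) = 184.7

185 mol/s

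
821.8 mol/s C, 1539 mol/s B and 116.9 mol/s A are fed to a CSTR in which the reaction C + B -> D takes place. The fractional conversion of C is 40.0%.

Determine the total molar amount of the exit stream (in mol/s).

C reacted = 0.4 × 821.8 = 328.7 mol/s; ν_C = −1, so ξ = 328.7/1 = 328.7 mol/s.
Outlet amounts (n = n₀ + ν ξ):
  C: 821.8 − 1(328.7) = 493.1
  B: 1539 − 1(328.7) = 1210
  D: 0 + 1(328.7) = 328.7
  A: 116.9 (inert)
Total out = 493.1 + 1210 + 328.7 + 116.9 = 2149 mol/s.

2150 mol/s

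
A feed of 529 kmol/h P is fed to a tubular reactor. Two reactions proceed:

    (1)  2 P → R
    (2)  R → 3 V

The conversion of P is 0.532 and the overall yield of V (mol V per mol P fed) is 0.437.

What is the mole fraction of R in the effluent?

Conversion of P: P consumed = 2ξ₁ = 0.532 × 529 → ξ₁ = 140.7 kmol/h.
Yield of V: 3ξ₂ / 529 = 0.437 → ξ₂ = 77.06 kmol/h.
Outlet amounts (n = n₀ + Σ ν·ξ):
  P: 529 − 2(140.7) = 247.6
  R: 0 + 1(140.7) − 1(77.06) = 63.66
  V: 0 + 3(77.06) = 231.2
Total out = 542.4 kmol/h; y_R = 63.66 / 542.4 = 0.1174.

0.117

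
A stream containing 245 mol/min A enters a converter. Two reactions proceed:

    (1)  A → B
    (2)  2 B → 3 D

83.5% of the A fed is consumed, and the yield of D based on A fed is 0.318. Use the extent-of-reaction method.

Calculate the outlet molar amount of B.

Conversion of A: A consumed = 1ξ₁ = 0.835 × 245 → ξ₁ = 204.6 mol/min.
Yield of D: 3ξ₂ / 245 = 0.318 → ξ₂ = 25.97 mol/min.
Outlet amounts (n = n₀ + Σ ν·ξ):
  A: 245 − 1(204.6) = 40.43
  B: 0 + 1(204.6) − 2(25.97) = 152.6
  D: 0 + 3(25.97) = 77.91

153 mol/min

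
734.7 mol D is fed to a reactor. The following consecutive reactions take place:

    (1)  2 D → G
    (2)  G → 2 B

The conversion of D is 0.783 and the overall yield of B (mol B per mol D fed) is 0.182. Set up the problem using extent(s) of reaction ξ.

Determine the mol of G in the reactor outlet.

Conversion of D: D consumed = 2ξ₁ = 0.783 × 734.7 → ξ₁ = 287.6 mol.
Yield of B: 2ξ₂ / 734.7 = 0.182 → ξ₂ = 66.86 mol.
Outlet amounts (n = n₀ + Σ ν·ξ):
  D: 734.7 − 2(287.6) = 159.4
  G: 0 + 1(287.6) − 1(66.86) = 220.8
  B: 0 + 2(66.86) = 133.7

221 mol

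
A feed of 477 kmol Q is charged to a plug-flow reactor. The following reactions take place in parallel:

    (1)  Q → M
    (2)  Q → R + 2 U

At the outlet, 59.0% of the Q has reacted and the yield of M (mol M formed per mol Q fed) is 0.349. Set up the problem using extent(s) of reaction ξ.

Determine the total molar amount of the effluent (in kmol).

Yield of M: 1ξ₁ / 477 = 0.349 → ξ₁ = 166.5 kmol.
Conversion of Q: 1ξ₁ + 1ξ₂ = 0.59 × 477 = 281.4 → ξ₂ = 115 kmol.
Outlet amounts (n = n₀ + Σ ν·ξ):
  Q: 477 − 1(166.5) − 1(115) = 195.6
  M: 0 + 1(166.5) = 166.5
  R: 0 + 1(115) = 115
  U: 0 + 2(115) = 229.9
Total out = 195.6 + 166.5 + 115 + 229.9 = 706.9 kmol.

707 kmol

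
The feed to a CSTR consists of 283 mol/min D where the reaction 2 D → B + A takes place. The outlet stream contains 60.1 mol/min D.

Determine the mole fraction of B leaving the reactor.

0.394

For D: n = n₀ − 2ξ → 60.1 = 283 − 2ξ, giving ξ = 111.5 mol/min.
Outlet amounts (n = n₀ + ν ξ):
  D: 283 − 2(111.5) = 60.1
  B: 0 + 1(111.5) = 111.5
  A: 0 + 1(111.5) = 111.5
Total out = 283 mol/min; y_B = 111.5 / 283 = 0.3938.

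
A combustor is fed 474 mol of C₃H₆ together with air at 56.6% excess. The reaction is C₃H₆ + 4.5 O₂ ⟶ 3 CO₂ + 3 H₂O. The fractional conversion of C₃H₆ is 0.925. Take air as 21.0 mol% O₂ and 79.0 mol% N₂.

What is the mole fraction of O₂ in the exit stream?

0.0824

Stoichiometric O₂ = 4.5 × 474 = 2133 mol; O₂ fed = 2133 × 1.566 = 3340 mol.
N₂ fed = 3340 × 79/21 = 12570 mol.
Fuel reacted = 0.925 × 474 → ξ = 438.5 mol.
Outlet (n = n₀ + ν ξ):
  C₃H₆: 474 − 1(438.5) = 35.55
  O₂: 3340 − 4.5(438.5) = 1367
  N₂: 12570 (inert)
  CO₂: 0 + 3(438.5) = 1315
  H₂O: 0 + 3(438.5) = 1315
Total out = 16600 mol; y_O₂ = 1367 / 16600 = 0.08237.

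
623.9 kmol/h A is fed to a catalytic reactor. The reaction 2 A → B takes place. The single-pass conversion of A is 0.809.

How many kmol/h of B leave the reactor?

252 kmol/h

A reacted = 0.809 × 623.9 = 504.7 kmol/h; ν_A = −2, so ξ = 504.7/2 = 252.4 kmol/h.
Outlet amounts (n = n₀ + ν ξ):
  A: 623.9 − 2(252.4) = 119.2
  B: 0 + 1(252.4) = 252.4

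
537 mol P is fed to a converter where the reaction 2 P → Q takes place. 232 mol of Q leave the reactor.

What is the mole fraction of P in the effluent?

For Q: n = n₀ + 1ξ → 232 = 0 + 1ξ, giving ξ = 232 mol.
Outlet amounts (n = n₀ + ν ξ):
  P: 537 − 2(232) = 73
  Q: 0 + 1(232) = 232
Total out = 305 mol; y_P = 73 / 305 = 0.2393.

0.239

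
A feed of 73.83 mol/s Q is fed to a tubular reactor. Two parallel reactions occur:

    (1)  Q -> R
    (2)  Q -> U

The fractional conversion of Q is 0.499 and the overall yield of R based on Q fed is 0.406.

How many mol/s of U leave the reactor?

Yield of R: 1ξ₁ / 73.83 = 0.406 → ξ₁ = 29.97 mol/s.
Conversion of Q: 1ξ₁ + 1ξ₂ = 0.499 × 73.83 = 36.84 → ξ₂ = 6.866 mol/s.
Outlet amounts (n = n₀ + Σ ν·ξ):
  Q: 73.83 − 1(29.97) − 1(6.866) = 36.99
  R: 0 + 1(29.97) = 29.97
  U: 0 + 1(6.866) = 6.866

6.87 mol/s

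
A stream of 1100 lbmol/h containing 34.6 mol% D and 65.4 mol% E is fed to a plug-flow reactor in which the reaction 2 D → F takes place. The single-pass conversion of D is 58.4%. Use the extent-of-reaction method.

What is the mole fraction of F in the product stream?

0.112

D reacted = 0.584 × 380.6 = 222.3 lbmol/h; ν_D = −2, so ξ = 222.3/2 = 111.1 lbmol/h.
Outlet amounts (n = n₀ + ν ξ):
  D: 380.6 − 2(111.1) = 158.3
  F: 0 + 1(111.1) = 111.1
  E: 719.4 (inert)
Total out = 988.9 lbmol/h; y_F = 111.1 / 988.9 = 0.1124.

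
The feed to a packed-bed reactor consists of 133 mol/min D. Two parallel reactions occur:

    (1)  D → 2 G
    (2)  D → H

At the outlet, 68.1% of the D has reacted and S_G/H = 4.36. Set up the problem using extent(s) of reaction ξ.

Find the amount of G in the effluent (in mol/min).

Conversion of D: D consumed = 0.681 × 133 = 90.57 mol/min = 1ξ₁ + 1ξ₂.
Selectivity: 2ξ₁ / (1ξ₂) = 4.36 → ξ₁ = 2.18 ξ₂.
Substitute: (1·2.18 + 1) ξ₂ = 90.57 → ξ₂ = 28.48 mol/min, ξ₁ = 62.09 mol/min.
Outlet amounts (n = n₀ + Σ ν·ξ):
  D: 133 − 1(62.09) − 1(28.48) = 42.43
  G: 0 + 2(62.09) = 124.2
  H: 0 + 1(28.48) = 28.48

124 mol/min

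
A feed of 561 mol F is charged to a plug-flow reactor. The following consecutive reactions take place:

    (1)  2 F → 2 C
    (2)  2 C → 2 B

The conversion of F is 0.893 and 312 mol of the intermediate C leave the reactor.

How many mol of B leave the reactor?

Conversion of F: F consumed = 2ξ₁ = 0.893 × 561 → ξ₁ = 250.5 mol.
C balance: n_C = 0 + 2ξ₁ − 2ξ₂ = 312 → ξ₂ = (2·250.5 − 312)/2 = 94.49 mol.
Outlet amounts (n = n₀ + Σ ν·ξ):
  F: 561 − 2(250.5) = 60.03
  C: 0 + 2(250.5) − 2(94.49) = 312
  B: 0 + 2(94.49) = 189

189 mol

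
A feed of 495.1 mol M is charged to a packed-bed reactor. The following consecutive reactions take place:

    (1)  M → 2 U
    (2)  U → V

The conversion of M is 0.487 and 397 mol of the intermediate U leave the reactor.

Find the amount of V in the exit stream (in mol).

85.2 mol

Conversion of M: M consumed = 1ξ₁ = 0.487 × 495.1 → ξ₁ = 241.1 mol.
U balance: n_U = 0 + 2ξ₁ − 1ξ₂ = 397 → ξ₂ = (2·241.1 − 397)/1 = 85.23 mol.
Outlet amounts (n = n₀ + Σ ν·ξ):
  M: 495.1 − 1(241.1) = 254
  U: 0 + 2(241.1) − 1(85.23) = 397
  V: 0 + 1(85.23) = 85.23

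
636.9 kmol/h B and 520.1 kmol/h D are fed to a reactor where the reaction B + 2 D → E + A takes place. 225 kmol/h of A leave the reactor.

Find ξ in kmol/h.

For A: n = n₀ + 1ξ → 225 = 0 + 1ξ, giving ξ = 225 kmol/h.
Outlet amounts (n = n₀ + ν ξ):
  B: 636.9 − 1(225) = 411.9
  D: 520.1 − 2(225) = 70.1
  E: 0 + 1(225) = 225
  A: 0 + 1(225) = 225

ξ = 225 kmol/h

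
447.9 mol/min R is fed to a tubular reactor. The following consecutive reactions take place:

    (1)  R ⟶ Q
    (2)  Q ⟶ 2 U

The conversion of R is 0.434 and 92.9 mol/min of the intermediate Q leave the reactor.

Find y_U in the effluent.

Conversion of R: R consumed = 1ξ₁ = 0.434 × 447.9 → ξ₁ = 194.4 mol/min.
Q balance: n_Q = 0 + 1ξ₁ − 1ξ₂ = 92.9 → ξ₂ = (1·194.4 − 92.9)/1 = 101.5 mol/min.
Outlet amounts (n = n₀ + Σ ν·ξ):
  R: 447.9 − 1(194.4) = 253.5
  Q: 0 + 1(194.4) − 1(101.5) = 92.9
  U: 0 + 2(101.5) = 203
Total out = 549.4 mol/min; y_U = 203 / 549.4 = 0.3695.

0.369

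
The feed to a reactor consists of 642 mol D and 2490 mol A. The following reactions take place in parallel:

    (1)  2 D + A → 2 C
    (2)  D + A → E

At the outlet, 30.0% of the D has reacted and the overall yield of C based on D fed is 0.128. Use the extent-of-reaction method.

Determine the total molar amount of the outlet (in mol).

Yield of C: 2ξ₁ / 642 = 0.128 → ξ₁ = 41.09 mol.
Conversion of D: 2ξ₁ + 1ξ₂ = 0.3 × 642 = 192.6 → ξ₂ = 110.4 mol.
Outlet amounts (n = n₀ + Σ ν·ξ):
  D: 642 − 2(41.09) − 1(110.4) = 449.4
  A: 2490 − 1(41.09) − 1(110.4) = 2338
  C: 0 + 2(41.09) = 82.18
  E: 0 + 1(110.4) = 110.4
Total out = 449.4 + 2338 + 82.18 + 110.4 = 2980 mol.

2980 mol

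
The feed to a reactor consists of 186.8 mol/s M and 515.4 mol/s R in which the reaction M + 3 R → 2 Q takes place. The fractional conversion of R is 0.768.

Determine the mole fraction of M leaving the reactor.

R reacted = 0.768 × 515.4 = 395.8 mol/s; ν_R = −3, so ξ = 395.8/3 = 131.9 mol/s.
Outlet amounts (n = n₀ + ν ξ):
  M: 186.8 − 1(131.9) = 54.86
  R: 515.4 − 3(131.9) = 119.6
  Q: 0 + 2(131.9) = 263.9
Total out = 438.3 mol/s; y_M = 54.86 / 438.3 = 0.1252.

0.125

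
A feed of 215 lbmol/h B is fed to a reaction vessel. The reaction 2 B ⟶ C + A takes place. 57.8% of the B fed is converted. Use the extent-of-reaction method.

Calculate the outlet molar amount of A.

B reacted = 0.578 × 215 = 124.3 lbmol/h; ν_B = −2, so ξ = 124.3/2 = 62.13 lbmol/h.
Outlet amounts (n = n₀ + ν ξ):
  B: 215 − 2(62.13) = 90.73
  C: 0 + 1(62.13) = 62.13
  A: 0 + 1(62.13) = 62.13

62.1 lbmol/h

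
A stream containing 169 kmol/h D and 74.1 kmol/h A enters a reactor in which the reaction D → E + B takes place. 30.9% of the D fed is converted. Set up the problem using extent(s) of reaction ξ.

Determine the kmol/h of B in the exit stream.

D reacted = 0.309 × 169 = 52.22 kmol/h; ν_D = −1, so ξ = 52.22/1 = 52.22 kmol/h.
Outlet amounts (n = n₀ + ν ξ):
  D: 169 − 1(52.22) = 116.8
  E: 0 + 1(52.22) = 52.22
  B: 0 + 1(52.22) = 52.22
  A: 74.1 (inert)

52.2 kmol/h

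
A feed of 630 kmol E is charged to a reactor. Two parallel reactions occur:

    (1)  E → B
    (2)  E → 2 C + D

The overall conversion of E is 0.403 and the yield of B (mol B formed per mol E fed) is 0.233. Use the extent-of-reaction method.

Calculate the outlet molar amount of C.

Yield of B: 1ξ₁ / 630 = 0.233 → ξ₁ = 146.8 kmol.
Conversion of E: 1ξ₁ + 1ξ₂ = 0.403 × 630 = 253.9 → ξ₂ = 107.1 kmol.
Outlet amounts (n = n₀ + Σ ν·ξ):
  E: 630 − 1(146.8) − 1(107.1) = 376.1
  B: 0 + 1(146.8) = 146.8
  C: 0 + 2(107.1) = 214.2
  D: 0 + 1(107.1) = 107.1

214 kmol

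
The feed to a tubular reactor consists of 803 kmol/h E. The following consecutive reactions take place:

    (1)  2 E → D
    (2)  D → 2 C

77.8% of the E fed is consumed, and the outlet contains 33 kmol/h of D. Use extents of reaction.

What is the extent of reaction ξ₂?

Conversion of E: E consumed = 2ξ₁ = 0.778 × 803 → ξ₁ = 312.4 kmol/h.
D balance: n_D = 0 + 1ξ₁ − 1ξ₂ = 33 → ξ₂ = (1·312.4 − 33)/1 = 279.4 kmol/h.
Outlet amounts (n = n₀ + Σ ν·ξ):
  E: 803 − 2(312.4) = 178.3
  D: 0 + 1(312.4) − 1(279.4) = 33
  C: 0 + 2(279.4) = 558.7

ξ₂ = 279 kmol/h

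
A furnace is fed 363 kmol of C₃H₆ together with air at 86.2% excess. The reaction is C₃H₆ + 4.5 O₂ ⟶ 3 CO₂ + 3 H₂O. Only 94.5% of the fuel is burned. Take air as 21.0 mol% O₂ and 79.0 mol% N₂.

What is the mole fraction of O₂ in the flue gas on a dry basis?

0.107

Stoichiometric O₂ = 4.5 × 363 = 1634 kmol; O₂ fed = 1634 × 1.862 = 3042 kmol.
N₂ fed = 3042 × 79/21 = 11440 kmol.
Fuel reacted = 0.945 × 363 → ξ = 343 kmol.
Outlet (n = n₀ + ν ξ):
  C₃H₆: 363 − 1(343) = 19.97
  O₂: 3042 − 4.5(343) = 1498
  N₂: 11440 (inert)
  CO₂: 0 + 3(343) = 1029
  H₂O: 0 + 3(343) = 1029
Dry total = 13990 kmol; y_O₂ (dry) = 1498 / 13990 = 0.1071.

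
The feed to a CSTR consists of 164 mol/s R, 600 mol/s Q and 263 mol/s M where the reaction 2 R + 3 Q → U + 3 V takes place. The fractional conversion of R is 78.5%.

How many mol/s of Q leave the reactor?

R reacted = 0.785 × 164 = 128.7 mol/s; ν_R = −2, so ξ = 128.7/2 = 64.37 mol/s.
Outlet amounts (n = n₀ + ν ξ):
  R: 164 − 2(64.37) = 35.26
  Q: 600 − 3(64.37) = 406.9
  U: 0 + 1(64.37) = 64.37
  V: 0 + 3(64.37) = 193.1
  M: 263 (inert)

407 mol/s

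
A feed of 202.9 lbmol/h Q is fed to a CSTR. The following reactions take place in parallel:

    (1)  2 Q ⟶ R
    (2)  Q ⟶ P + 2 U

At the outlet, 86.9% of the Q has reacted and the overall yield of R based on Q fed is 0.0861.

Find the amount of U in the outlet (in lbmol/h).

283 lbmol/h

Yield of R: 1ξ₁ / 202.9 = 0.0861 → ξ₁ = 17.47 lbmol/h.
Conversion of Q: 2ξ₁ + 1ξ₂ = 0.869 × 202.9 = 176.3 → ξ₂ = 141.4 lbmol/h.
Outlet amounts (n = n₀ + Σ ν·ξ):
  Q: 202.9 − 2(17.47) − 1(141.4) = 26.58
  R: 0 + 1(17.47) = 17.47
  P: 0 + 1(141.4) = 141.4
  U: 0 + 2(141.4) = 282.8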